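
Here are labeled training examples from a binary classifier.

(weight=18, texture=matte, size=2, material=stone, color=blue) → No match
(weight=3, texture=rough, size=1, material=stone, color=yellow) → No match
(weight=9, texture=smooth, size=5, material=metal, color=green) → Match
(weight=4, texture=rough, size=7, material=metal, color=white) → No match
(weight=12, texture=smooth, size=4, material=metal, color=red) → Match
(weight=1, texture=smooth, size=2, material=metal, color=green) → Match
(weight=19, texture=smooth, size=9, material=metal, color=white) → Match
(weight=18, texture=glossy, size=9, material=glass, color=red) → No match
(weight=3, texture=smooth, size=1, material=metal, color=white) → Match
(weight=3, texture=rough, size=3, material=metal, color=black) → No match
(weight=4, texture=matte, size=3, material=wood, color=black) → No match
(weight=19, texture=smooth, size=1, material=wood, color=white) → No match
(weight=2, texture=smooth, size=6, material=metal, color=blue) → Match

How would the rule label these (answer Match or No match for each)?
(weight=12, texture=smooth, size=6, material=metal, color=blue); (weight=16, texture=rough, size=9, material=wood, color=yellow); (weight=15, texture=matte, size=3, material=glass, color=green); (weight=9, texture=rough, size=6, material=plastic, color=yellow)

Match, No match, No match, No match

Rule: material is metal AND texture is smooth. This holds for each 'Match' example and fails for each 'No match' one.
(weight=12, texture=smooth, size=6, material=metal, color=blue) — material is metal, texture is smooth, hence Match.
(weight=16, texture=rough, size=9, material=wood, color=yellow) — material is wood, texture is rough, hence No match.
(weight=15, texture=matte, size=3, material=glass, color=green) — material is glass, texture is matte, hence No match.
(weight=9, texture=rough, size=6, material=plastic, color=yellow) — material is plastic, texture is rough, hence No match.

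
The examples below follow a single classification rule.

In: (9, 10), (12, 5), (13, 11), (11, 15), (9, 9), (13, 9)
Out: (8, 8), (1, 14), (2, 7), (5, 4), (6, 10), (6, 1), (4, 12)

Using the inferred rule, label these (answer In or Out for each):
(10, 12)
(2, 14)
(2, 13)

In, Out, Out

A rule that fits every label: sum ≥ 17 — true of each 'In' example, false of each 'Out' one.
(10, 12): 10+12 = 22 — satisfies this, so In.
(2, 14): 2+14 = 16 — does not satisfy this, so Out.
(2, 13): 2+13 = 15 — does not satisfy this, so Out.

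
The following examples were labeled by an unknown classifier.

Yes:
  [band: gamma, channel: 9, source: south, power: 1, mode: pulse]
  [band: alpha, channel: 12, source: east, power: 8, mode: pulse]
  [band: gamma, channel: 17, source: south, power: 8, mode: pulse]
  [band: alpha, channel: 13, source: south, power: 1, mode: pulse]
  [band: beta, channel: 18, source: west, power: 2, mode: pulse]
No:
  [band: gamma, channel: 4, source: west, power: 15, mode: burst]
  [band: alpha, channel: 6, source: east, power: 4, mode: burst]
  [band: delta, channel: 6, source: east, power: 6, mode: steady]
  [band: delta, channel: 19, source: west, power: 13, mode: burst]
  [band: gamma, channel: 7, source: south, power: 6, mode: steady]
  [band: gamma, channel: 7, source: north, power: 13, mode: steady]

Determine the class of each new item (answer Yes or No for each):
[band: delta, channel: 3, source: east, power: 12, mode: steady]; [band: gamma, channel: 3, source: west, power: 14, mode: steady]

No, No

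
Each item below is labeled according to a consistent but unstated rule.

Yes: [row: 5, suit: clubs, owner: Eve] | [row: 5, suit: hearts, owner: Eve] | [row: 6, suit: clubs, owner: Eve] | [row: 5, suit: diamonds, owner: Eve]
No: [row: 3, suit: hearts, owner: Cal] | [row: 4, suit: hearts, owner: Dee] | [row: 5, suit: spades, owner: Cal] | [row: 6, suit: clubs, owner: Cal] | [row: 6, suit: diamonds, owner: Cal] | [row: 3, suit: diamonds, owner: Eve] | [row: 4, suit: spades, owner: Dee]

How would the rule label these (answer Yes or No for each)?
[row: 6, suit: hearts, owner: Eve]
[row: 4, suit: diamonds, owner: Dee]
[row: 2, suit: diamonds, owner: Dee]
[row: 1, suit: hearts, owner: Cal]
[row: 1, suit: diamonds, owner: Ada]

Yes, No, No, No, No

The pattern is that an item is 'Yes' exactly when: owner is Eve AND row ≥ 4.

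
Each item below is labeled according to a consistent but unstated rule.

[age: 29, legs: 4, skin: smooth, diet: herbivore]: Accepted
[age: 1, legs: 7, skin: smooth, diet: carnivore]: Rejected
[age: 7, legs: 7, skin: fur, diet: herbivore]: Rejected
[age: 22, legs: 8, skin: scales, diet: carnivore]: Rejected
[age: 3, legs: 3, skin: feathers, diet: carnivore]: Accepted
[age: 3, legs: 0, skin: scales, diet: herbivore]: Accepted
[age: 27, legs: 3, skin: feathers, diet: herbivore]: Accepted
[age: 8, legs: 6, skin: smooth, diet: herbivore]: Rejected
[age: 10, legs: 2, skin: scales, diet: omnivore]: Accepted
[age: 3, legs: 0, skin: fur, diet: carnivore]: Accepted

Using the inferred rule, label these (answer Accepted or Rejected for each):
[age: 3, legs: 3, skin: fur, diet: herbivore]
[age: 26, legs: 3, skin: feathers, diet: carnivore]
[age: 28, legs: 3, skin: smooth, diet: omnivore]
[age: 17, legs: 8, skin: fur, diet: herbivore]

The classifier is using: legs ≤ 4.
[age: 3, legs: 3, skin: fur, diet: herbivore] → legs = 3 → Accepted. [age: 26, legs: 3, skin: feathers, diet: carnivore] → legs = 3 → Accepted. [age: 28, legs: 3, skin: smooth, diet: omnivore] → legs = 3 → Accepted. [age: 17, legs: 8, skin: fur, diet: herbivore] → legs = 8 → Rejected.

Accepted, Accepted, Accepted, Rejected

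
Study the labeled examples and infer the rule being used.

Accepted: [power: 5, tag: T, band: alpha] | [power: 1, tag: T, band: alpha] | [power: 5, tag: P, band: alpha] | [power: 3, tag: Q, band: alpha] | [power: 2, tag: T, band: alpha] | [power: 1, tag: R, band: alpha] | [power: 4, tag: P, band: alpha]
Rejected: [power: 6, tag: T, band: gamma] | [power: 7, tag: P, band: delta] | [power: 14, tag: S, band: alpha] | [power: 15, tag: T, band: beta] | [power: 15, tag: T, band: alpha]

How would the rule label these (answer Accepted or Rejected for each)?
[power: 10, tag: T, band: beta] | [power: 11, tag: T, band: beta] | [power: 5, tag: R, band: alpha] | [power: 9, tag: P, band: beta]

Rejected, Rejected, Accepted, Rejected

The rule appears to be: power ≤ 5.
[power: 10, tag: T, band: beta]: power = 10 — doesn't match, so Rejected. [power: 11, tag: T, band: beta]: power = 11 — doesn't match, so Rejected. [power: 5, tag: R, band: alpha]: power = 5 — passes, so Accepted. [power: 9, tag: P, band: beta]: power = 9 — doesn't match, so Rejected.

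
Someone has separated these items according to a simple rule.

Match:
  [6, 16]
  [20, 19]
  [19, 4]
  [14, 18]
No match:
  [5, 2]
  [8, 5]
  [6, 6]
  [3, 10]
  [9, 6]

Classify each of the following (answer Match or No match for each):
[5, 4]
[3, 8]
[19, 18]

No match, No match, Match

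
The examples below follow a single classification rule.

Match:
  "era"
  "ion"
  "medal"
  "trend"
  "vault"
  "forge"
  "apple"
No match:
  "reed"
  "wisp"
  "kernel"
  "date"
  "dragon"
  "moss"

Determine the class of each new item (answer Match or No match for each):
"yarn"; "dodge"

No match, Match

'Match' ⟺ odd length.
No match: "yarn", since length 4.
Match: "dodge", since length 5.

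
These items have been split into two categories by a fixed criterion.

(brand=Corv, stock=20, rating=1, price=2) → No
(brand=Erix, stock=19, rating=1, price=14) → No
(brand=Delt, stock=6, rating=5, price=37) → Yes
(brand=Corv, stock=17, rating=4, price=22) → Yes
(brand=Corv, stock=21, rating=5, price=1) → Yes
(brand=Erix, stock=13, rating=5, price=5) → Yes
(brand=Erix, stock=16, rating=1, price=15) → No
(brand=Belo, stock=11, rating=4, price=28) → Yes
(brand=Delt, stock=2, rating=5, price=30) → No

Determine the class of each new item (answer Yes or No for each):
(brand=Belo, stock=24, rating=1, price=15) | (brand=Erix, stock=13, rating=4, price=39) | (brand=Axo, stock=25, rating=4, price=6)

'Yes' ⟺ rating ≥ 4 AND stock ≥ 6.
(brand=Belo, stock=24, rating=1, price=15): No (rating = 1, stock = 24). (brand=Erix, stock=13, rating=4, price=39): Yes (rating = 4, stock = 13). (brand=Axo, stock=25, rating=4, price=6): Yes (rating = 4, stock = 25).

No, Yes, Yes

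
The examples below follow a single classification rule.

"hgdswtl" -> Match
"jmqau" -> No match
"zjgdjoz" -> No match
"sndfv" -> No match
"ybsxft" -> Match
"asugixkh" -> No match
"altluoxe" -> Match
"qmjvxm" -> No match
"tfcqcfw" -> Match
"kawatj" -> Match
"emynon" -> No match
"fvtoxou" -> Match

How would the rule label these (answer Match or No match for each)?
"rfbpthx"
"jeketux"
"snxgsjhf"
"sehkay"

Match, Match, No match, No match

Rule: contains 't'. This holds for each 'Match' example and fails for each 'No match' one.
Match: "rfbpthx", since has 't'. Match: "jeketux", since has 't'. No match: "snxgsjhf", since no 't'. No match: "sehkay", since no 't'.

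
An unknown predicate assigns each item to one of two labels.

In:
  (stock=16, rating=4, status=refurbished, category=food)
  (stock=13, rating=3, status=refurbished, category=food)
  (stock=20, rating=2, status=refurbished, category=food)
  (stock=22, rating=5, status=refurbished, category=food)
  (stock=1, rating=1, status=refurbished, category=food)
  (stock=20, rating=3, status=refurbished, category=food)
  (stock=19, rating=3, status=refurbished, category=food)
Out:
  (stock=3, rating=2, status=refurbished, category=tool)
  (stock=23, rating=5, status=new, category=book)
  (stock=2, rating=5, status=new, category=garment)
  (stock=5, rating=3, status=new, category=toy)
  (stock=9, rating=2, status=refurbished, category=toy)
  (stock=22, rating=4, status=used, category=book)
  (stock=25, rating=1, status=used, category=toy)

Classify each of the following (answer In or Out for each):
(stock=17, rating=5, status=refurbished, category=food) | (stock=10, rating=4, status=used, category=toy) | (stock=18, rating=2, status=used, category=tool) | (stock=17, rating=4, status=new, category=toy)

The distinguishing property — category is food — holds for all the 'In' cases and none of the 'Out' cases.
(stock=17, rating=5, status=refurbished, category=food) → category is food → In. (stock=10, rating=4, status=used, category=toy) → category is toy → Out. (stock=18, rating=2, status=used, category=tool) → category is tool → Out. (stock=17, rating=4, status=new, category=toy) → category is toy → Out.

In, Out, Out, Out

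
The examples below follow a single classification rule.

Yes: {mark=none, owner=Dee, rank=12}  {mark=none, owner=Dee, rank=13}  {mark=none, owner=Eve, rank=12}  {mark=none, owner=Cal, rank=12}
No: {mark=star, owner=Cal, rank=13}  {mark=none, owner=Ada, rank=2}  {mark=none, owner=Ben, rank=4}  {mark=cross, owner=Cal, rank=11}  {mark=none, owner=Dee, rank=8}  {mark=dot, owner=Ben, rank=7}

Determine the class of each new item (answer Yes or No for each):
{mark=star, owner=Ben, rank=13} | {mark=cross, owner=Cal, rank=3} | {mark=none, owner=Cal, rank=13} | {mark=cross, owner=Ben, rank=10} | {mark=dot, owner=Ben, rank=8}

No, No, Yes, No, No

Every 'Yes' example satisfies: mark is none AND rank ≥ 11. None of the 'No' examples do.
{mark=star, owner=Ben, rank=13}: mark is star, rank = 13 — doesn't qualify, so No. {mark=cross, owner=Cal, rank=3}: mark is cross, rank = 3 — doesn't qualify, so No. {mark=none, owner=Cal, rank=13}: mark is none, rank = 13 — matches, so Yes. {mark=cross, owner=Ben, rank=10}: mark is cross, rank = 10 — doesn't qualify, so No. {mark=dot, owner=Ben, rank=8}: mark is dot, rank = 8 — doesn't qualify, so No.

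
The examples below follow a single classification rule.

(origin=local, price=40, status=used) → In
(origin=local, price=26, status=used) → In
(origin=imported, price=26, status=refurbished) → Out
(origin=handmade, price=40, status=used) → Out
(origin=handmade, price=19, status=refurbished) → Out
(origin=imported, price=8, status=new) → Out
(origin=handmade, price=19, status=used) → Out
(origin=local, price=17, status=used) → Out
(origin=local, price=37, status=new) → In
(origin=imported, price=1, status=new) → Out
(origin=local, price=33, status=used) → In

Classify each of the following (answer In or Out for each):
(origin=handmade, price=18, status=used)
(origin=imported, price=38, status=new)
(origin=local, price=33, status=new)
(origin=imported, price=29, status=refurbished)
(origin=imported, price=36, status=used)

All 'In' examples share one property — origin is local AND price ≥ 19 — and every 'Out' example lacks it.
Out: (origin=handmade, price=18, status=used), since origin is handmade, price = 18.
Out: (origin=imported, price=38, status=new), since origin is imported, price = 38.
In: (origin=local, price=33, status=new), since origin is local, price = 33.
Out: (origin=imported, price=29, status=refurbished), since origin is imported, price = 29.
Out: (origin=imported, price=36, status=used), since origin is imported, price = 36.

Out, Out, In, Out, Out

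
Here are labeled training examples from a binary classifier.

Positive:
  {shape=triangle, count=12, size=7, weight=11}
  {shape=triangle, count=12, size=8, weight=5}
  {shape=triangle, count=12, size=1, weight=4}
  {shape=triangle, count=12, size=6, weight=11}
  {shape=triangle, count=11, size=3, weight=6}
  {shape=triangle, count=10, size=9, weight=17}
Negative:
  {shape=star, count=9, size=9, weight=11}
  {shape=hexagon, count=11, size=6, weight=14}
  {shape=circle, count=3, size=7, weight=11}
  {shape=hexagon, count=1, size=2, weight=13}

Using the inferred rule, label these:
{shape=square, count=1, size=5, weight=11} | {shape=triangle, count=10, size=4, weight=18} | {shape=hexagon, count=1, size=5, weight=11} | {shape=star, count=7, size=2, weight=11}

Negative, Positive, Negative, Negative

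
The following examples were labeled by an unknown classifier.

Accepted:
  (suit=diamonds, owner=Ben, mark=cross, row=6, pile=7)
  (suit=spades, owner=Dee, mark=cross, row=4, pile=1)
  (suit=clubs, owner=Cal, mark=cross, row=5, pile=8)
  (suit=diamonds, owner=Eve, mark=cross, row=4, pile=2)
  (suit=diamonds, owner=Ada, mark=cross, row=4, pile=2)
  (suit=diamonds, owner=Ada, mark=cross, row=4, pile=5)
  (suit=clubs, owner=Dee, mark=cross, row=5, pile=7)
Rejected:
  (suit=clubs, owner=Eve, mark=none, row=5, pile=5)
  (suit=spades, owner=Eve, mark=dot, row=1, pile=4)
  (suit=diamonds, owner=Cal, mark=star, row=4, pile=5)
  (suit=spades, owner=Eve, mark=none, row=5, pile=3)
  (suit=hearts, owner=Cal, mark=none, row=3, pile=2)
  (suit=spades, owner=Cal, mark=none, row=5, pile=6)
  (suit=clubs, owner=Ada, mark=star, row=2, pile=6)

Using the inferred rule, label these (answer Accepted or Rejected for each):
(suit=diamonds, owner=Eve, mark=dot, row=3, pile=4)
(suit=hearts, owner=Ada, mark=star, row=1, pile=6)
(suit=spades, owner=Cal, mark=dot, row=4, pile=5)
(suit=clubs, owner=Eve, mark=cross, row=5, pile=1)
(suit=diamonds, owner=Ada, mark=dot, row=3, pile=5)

Rejected, Rejected, Rejected, Accepted, Rejected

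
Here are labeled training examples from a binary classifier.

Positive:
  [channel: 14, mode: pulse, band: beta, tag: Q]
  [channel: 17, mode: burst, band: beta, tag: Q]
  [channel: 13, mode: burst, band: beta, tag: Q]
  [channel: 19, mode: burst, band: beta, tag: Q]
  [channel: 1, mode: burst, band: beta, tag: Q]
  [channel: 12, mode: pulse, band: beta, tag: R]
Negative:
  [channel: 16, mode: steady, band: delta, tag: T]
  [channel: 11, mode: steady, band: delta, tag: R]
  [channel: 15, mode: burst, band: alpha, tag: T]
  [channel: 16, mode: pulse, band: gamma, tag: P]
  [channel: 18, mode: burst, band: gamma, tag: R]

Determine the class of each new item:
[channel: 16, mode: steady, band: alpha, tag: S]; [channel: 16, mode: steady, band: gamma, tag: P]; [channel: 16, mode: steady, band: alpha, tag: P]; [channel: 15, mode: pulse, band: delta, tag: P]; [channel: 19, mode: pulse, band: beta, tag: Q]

Negative, Negative, Negative, Negative, Positive

The distinguishing property — band is beta — holds for all the 'Positive' cases and none of the 'Negative' cases.
[channel: 16, mode: steady, band: alpha, tag: S] → band is alpha → Negative. [channel: 16, mode: steady, band: gamma, tag: P] → band is gamma → Negative. [channel: 16, mode: steady, band: alpha, tag: P] → band is alpha → Negative. [channel: 15, mode: pulse, band: delta, tag: P] → band is delta → Negative. [channel: 19, mode: pulse, band: beta, tag: Q] → band is beta → Positive.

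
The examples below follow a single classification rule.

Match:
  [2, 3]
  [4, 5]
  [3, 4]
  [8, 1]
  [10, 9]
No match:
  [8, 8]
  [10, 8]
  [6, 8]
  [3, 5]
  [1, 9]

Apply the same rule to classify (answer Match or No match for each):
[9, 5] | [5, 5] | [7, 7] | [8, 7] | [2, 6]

No match, No match, No match, Match, No match

The distinguishing property — sum is odd — holds for all the 'Match' cases and none of the 'No match' cases.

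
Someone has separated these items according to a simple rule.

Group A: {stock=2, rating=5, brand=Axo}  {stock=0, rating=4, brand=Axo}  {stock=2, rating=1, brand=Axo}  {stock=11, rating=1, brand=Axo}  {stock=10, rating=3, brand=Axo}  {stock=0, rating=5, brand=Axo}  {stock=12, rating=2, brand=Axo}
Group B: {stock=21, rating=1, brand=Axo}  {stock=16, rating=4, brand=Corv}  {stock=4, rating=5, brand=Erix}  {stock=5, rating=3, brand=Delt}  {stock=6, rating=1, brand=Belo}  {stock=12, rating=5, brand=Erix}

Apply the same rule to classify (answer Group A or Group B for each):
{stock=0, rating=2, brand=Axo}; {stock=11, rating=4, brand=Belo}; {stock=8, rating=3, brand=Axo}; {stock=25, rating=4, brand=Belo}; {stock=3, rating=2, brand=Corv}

Group A, Group B, Group A, Group B, Group B

Rule: brand is Axo AND stock ≤ 12. This holds for each 'Group A' example and fails for each 'Group B' one.
{stock=0, rating=2, brand=Axo}: brand is Axo, stock = 0, checks out → Group A.
{stock=11, rating=4, brand=Belo}: brand is Belo, stock = 11, does not fit → Group B.
{stock=8, rating=3, brand=Axo}: brand is Axo, stock = 8, checks out → Group A.
{stock=25, rating=4, brand=Belo}: brand is Belo, stock = 25, does not fit → Group B.
{stock=3, rating=2, brand=Corv}: brand is Corv, stock = 3, does not fit → Group B.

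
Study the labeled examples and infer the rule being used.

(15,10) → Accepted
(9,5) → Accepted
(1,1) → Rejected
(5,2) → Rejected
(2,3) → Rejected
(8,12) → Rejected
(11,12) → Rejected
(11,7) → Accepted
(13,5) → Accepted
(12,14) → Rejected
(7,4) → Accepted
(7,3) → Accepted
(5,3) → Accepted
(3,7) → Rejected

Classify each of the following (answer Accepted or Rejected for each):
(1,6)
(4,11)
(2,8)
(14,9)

'Accepted' ⟺ first > second AND sum ≥ 8.
(1,6) → 1 < 6, 1+6 = 7 → Rejected. (4,11) → 4 < 11, 4+11 = 15 → Rejected. (2,8) → 2 < 8, 2+8 = 10 → Rejected. (14,9) → 14 > 9, 14+9 = 23 → Accepted.

Rejected, Rejected, Rejected, Accepted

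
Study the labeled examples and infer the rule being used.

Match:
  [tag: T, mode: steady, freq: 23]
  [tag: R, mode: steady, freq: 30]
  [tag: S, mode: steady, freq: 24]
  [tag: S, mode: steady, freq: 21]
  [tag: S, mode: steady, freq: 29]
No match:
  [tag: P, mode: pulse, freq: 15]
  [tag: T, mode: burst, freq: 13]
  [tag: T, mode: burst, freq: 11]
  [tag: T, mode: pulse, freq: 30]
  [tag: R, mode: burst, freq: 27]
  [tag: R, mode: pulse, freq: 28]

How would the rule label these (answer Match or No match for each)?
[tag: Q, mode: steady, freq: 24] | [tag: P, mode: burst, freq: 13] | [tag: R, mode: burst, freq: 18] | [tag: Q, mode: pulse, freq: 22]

Match, No match, No match, No match

Comparing the two groups points to one rule — mode is steady.
[tag: Q, mode: steady, freq: 24] → mode is steady → Match.
[tag: P, mode: burst, freq: 13] → mode is burst → No match.
[tag: R, mode: burst, freq: 18] → mode is burst → No match.
[tag: Q, mode: pulse, freq: 22] → mode is pulse → No match.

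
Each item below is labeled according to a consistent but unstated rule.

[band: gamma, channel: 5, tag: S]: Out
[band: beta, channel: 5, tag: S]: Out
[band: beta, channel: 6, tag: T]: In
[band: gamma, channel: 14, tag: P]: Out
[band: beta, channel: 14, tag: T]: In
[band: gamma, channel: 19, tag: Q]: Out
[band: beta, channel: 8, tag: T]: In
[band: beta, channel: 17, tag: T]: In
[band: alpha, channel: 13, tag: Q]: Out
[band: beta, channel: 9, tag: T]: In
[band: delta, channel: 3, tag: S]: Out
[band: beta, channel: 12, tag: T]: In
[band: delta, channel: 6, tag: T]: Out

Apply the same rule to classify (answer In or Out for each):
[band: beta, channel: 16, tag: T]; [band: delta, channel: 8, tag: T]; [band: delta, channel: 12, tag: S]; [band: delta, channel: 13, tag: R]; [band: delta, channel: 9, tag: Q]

'In' ⟺ band is beta AND tag is T.
[band: beta, channel: 16, tag: T] → band is beta, tag is T → In. [band: delta, channel: 8, tag: T] → band is delta, tag is T → Out. [band: delta, channel: 12, tag: S] → band is delta, tag is S → Out. [band: delta, channel: 13, tag: R] → band is delta, tag is R → Out. [band: delta, channel: 9, tag: Q] → band is delta, tag is Q → Out.

In, Out, Out, Out, Out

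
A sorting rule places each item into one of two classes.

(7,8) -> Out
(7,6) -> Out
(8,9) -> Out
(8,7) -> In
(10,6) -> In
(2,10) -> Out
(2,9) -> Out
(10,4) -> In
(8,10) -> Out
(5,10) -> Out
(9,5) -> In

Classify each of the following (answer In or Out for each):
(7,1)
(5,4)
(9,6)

Rule: first > second AND sum ≥ 14. This holds for each 'In' example and fails for each 'Out' one.

Out, Out, In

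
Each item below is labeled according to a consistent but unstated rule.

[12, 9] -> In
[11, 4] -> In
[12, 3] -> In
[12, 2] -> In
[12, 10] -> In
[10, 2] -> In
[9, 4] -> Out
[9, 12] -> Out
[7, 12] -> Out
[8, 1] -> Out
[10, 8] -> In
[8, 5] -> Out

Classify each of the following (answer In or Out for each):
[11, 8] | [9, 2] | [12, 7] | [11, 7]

The simplest hypothesis consistent with all the labels is: first ≥ 10.

In, Out, In, In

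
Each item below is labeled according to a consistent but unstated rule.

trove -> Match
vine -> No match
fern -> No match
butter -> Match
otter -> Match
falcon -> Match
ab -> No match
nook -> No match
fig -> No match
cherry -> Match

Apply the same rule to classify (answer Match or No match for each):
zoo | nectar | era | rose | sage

No match, Match, No match, No match, No match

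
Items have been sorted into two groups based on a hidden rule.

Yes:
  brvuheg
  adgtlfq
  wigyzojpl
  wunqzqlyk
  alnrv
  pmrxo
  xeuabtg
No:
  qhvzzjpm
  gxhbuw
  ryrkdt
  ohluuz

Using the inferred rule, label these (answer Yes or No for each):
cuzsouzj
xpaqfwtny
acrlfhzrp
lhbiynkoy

One predicate separates the groups cleanly: odd length.

No, Yes, Yes, Yes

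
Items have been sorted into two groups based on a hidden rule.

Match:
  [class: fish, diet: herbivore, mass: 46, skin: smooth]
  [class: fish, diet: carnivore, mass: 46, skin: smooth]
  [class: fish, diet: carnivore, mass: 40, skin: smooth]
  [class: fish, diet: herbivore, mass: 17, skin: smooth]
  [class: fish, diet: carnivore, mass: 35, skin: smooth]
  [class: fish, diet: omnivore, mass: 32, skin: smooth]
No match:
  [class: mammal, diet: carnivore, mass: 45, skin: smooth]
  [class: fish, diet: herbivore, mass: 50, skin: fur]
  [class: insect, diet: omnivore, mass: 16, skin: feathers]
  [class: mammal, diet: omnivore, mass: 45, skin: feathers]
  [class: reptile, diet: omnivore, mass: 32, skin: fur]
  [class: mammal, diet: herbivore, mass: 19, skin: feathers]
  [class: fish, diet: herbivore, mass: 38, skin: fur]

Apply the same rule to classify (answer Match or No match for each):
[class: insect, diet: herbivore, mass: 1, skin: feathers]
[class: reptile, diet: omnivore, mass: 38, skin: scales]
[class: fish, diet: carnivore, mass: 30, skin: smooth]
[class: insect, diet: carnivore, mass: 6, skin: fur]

No match, No match, Match, No match

The common property of the 'Match' items is: skin is smooth AND class is fish. No 'No match' item has it.
No match: [class: insect, diet: herbivore, mass: 1, skin: feathers], since skin is feathers, class is insect.
No match: [class: reptile, diet: omnivore, mass: 38, skin: scales], since skin is scales, class is reptile.
Match: [class: fish, diet: carnivore, mass: 30, skin: smooth], since skin is smooth, class is fish.
No match: [class: insect, diet: carnivore, mass: 6, skin: fur], since skin is fur, class is insect.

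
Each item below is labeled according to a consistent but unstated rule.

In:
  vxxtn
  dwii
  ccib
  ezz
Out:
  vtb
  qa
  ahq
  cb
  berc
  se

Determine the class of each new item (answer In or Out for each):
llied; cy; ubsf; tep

In, Out, Out, Out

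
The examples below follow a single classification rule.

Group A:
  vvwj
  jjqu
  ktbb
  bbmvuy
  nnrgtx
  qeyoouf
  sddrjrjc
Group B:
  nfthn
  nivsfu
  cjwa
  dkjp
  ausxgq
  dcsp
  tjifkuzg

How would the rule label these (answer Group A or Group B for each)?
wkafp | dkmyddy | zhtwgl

Group B, Group A, Group B

One predicate separates the groups cleanly: has a double letter.
wkafp — no doubled letter, hence Group B.
dkmyddy — 'dd' doubled, hence Group A.
zhtwgl — no doubled letter, hence Group B.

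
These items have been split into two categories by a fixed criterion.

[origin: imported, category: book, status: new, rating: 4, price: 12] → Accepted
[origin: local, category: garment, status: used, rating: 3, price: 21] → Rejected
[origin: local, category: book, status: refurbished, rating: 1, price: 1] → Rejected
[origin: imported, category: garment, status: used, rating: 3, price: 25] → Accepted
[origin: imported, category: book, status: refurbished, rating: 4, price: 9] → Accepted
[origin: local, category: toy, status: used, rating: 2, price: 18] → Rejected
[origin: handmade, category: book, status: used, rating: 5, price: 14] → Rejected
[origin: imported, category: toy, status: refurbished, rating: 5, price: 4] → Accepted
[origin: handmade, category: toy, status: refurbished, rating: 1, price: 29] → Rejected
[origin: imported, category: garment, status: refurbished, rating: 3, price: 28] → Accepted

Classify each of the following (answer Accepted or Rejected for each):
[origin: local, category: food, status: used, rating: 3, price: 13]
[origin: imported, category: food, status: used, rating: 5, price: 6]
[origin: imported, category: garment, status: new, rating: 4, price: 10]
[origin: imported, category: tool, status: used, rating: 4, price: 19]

Rejected, Accepted, Accepted, Accepted

A rule that fits every label: origin is imported — true of each 'Accepted' example, false of each 'Rejected' one.
[origin: local, category: food, status: used, rating: 3, price: 13]: origin is local — doesn't qualify, so Rejected.
[origin: imported, category: food, status: used, rating: 5, price: 6]: origin is imported — fits, so Accepted.
[origin: imported, category: garment, status: new, rating: 4, price: 10]: origin is imported — fits, so Accepted.
[origin: imported, category: tool, status: used, rating: 4, price: 19]: origin is imported — fits, so Accepted.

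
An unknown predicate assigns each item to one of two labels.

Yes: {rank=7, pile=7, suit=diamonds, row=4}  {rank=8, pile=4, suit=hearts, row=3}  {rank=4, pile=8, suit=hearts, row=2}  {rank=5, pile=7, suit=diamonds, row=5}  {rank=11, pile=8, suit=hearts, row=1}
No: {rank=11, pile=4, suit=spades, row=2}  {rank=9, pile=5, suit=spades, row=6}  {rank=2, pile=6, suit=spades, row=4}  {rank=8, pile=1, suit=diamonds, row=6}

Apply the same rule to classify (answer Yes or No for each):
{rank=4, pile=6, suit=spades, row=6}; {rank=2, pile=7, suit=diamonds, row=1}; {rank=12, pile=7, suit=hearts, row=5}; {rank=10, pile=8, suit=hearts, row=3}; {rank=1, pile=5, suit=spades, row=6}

No, Yes, Yes, Yes, No

One predicate separates the groups cleanly: suit is hearts OR pile = 7.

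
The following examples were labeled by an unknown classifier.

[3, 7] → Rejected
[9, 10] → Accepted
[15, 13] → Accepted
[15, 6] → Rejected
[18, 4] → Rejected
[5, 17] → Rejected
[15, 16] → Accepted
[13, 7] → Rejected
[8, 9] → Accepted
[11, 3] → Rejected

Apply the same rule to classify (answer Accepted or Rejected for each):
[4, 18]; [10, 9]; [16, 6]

Rejected, Accepted, Rejected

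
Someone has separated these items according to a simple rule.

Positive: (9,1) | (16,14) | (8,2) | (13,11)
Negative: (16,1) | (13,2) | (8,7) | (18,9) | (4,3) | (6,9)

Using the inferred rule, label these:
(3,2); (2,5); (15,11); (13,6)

Negative, Negative, Positive, Negative

Rule: sum is even. This holds for each 'Positive' example and fails for each 'Negative' one.
(3,2): 3+2 = 5 — does not pass, so Negative.
(2,5): 2+5 = 7 — does not pass, so Negative.
(15,11): 15+11 = 26 — checks out, so Positive.
(13,6): 13+6 = 19 — does not pass, so Negative.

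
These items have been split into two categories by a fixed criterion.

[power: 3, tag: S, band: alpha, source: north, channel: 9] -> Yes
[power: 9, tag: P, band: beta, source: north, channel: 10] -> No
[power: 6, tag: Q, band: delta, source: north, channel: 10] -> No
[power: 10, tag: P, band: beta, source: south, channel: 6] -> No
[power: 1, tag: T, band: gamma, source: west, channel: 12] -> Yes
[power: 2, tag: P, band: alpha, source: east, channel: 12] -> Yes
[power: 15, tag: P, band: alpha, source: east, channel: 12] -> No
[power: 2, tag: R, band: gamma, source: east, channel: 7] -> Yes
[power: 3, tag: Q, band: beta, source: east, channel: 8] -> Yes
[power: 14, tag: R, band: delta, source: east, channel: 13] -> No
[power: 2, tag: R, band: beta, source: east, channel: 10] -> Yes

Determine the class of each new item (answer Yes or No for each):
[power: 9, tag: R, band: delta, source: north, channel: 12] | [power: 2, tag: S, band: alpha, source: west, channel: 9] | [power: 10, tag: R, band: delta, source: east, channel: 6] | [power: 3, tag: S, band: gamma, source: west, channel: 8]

No, Yes, No, Yes

The simplest hypothesis consistent with all the labels is: power ≤ 3.
No: [power: 9, tag: R, band: delta, source: north, channel: 12], since power = 9. Yes: [power: 2, tag: S, band: alpha, source: west, channel: 9], since power = 2. No: [power: 10, tag: R, band: delta, source: east, channel: 6], since power = 10. Yes: [power: 3, tag: S, band: gamma, source: west, channel: 8], since power = 3.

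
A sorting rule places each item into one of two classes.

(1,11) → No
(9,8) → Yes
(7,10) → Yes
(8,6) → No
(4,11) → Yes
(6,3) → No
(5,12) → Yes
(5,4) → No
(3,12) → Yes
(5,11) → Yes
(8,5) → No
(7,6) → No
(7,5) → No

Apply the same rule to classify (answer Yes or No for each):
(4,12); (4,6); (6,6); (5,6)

The distinguishing property — sum ≥ 15 — holds for all the 'Yes' cases and none of the 'No' cases.
(4,12): 4+12 = 16 — has this property, so Yes. (4,6): 4+6 = 10 — does not pass, so No. (6,6): 6+6 = 12 — does not pass, so No. (5,6): 5+6 = 11 — does not pass, so No.

Yes, No, No, No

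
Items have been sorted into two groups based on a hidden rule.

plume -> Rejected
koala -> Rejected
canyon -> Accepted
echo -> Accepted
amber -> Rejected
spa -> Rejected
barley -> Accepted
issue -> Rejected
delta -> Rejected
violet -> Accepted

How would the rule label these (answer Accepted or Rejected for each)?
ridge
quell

Rejected, Rejected

The common property of the 'Accepted' items is: even length. No 'Rejected' item has it.
ridge — length 5, hence Rejected.
quell — length 5, hence Rejected.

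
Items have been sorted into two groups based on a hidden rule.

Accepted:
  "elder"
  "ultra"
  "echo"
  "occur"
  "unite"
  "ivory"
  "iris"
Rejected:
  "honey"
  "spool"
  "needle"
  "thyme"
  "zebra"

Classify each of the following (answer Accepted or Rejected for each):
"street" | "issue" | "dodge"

Rejected, Accepted, Rejected

Checking candidate rules against both groups, what survives is: starts with a vowel.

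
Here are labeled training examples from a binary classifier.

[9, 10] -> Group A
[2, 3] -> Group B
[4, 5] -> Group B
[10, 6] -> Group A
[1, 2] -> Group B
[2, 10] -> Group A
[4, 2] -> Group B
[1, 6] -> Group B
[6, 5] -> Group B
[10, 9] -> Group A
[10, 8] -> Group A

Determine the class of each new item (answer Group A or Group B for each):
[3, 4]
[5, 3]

Group B, Group B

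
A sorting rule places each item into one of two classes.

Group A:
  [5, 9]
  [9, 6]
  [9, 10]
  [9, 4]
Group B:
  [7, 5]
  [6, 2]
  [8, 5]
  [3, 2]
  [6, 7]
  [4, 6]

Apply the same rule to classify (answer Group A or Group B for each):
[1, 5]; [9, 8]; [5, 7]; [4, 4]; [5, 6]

'Group A' ⟺ max ≥ 9.
[1, 5] — max 5, hence Group B.
[9, 8] — max 9, hence Group A.
[5, 7] — max 7, hence Group B.
[4, 4] — max 4, hence Group B.
[5, 6] — max 6, hence Group B.

Group B, Group A, Group B, Group B, Group B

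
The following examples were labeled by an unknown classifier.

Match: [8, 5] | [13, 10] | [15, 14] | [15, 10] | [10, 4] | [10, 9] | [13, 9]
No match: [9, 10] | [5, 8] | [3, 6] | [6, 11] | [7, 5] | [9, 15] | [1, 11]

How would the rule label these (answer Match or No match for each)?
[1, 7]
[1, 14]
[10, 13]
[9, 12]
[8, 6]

No match, No match, No match, No match, Match

The classifier is using: first > second AND sum ≥ 13.
[1, 7] — 1 < 7, 1+7 = 8, hence No match.
[1, 14] — 1 < 14, 1+14 = 15, hence No match.
[10, 13] — 10 < 13, 10+13 = 23, hence No match.
[9, 12] — 9 < 12, 9+12 = 21, hence No match.
[8, 6] — 8 > 6, 8+6 = 14, hence Match.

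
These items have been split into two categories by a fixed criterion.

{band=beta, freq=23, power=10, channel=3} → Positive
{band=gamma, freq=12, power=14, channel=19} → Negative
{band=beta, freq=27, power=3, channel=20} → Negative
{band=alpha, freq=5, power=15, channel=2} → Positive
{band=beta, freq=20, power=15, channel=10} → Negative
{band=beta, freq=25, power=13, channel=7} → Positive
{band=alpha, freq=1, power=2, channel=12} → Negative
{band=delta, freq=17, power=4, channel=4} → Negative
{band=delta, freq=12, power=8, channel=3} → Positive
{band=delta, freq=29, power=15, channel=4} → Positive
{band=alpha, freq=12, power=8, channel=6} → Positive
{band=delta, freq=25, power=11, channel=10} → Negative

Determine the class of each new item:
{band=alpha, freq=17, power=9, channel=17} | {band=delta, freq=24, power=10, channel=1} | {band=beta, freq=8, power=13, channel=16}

The rule appears to be: power ≥ 8 AND channel ≤ 7.
{band=alpha, freq=17, power=9, channel=17}: power = 9, channel = 17, fails this test → Negative. {band=delta, freq=24, power=10, channel=1}: power = 10, channel = 1, meets the rule → Positive. {band=beta, freq=8, power=13, channel=16}: power = 13, channel = 16, fails this test → Negative.

Negative, Positive, Negative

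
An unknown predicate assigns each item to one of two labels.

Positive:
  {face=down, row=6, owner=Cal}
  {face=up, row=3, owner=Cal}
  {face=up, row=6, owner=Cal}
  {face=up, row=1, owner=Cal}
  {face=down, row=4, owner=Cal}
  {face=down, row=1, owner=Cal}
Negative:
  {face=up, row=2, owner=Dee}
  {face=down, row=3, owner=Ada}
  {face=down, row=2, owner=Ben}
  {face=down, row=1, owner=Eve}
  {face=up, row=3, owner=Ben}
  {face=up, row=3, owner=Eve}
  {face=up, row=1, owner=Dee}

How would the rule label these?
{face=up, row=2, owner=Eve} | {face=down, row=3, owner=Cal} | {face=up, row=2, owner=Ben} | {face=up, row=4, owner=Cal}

Negative, Positive, Negative, Positive

All 'Positive' examples share one property — owner is Cal — and every 'Negative' example lacks it.
{face=up, row=2, owner=Eve}: owner is Eve, doesn't match → Negative. {face=down, row=3, owner=Cal}: owner is Cal, checks out → Positive. {face=up, row=2, owner=Ben}: owner is Ben, doesn't match → Negative. {face=up, row=4, owner=Cal}: owner is Cal, checks out → Positive.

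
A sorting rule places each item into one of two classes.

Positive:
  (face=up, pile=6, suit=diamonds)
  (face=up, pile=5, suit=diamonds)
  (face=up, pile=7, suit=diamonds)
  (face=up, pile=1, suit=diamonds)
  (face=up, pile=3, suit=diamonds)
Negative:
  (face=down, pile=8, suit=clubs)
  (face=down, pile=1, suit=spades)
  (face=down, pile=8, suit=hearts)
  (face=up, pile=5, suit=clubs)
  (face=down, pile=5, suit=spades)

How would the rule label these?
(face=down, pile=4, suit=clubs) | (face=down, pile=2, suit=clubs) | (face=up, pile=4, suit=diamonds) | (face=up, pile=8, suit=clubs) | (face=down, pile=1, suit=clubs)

Negative, Negative, Positive, Negative, Negative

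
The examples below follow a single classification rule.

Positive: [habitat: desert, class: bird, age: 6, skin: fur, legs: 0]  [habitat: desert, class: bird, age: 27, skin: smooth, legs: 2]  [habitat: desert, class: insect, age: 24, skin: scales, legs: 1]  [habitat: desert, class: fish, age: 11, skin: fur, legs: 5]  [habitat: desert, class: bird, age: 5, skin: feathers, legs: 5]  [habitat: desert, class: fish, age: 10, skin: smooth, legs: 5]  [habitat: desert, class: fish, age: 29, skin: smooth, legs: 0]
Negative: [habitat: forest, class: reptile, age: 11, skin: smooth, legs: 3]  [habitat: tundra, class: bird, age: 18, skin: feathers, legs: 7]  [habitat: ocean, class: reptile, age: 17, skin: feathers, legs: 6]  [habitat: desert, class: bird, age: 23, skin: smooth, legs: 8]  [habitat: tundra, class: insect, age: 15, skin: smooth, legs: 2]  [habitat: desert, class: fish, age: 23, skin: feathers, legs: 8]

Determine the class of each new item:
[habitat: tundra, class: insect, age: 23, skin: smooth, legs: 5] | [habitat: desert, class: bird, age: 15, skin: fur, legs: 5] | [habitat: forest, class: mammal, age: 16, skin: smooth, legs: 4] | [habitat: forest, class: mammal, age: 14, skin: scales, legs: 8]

All 'Positive' examples share one property — habitat is desert AND legs ≤ 5 — and every 'Negative' example lacks it.
[habitat: tundra, class: insect, age: 23, skin: smooth, legs: 5]: habitat is tundra, legs = 5, doesn't qualify → Negative. [habitat: desert, class: bird, age: 15, skin: fur, legs: 5]: habitat is desert, legs = 5, satisfies this → Positive. [habitat: forest, class: mammal, age: 16, skin: smooth, legs: 4]: habitat is forest, legs = 4, doesn't qualify → Negative. [habitat: forest, class: mammal, age: 14, skin: scales, legs: 8]: habitat is forest, legs = 8, doesn't qualify → Negative.

Negative, Positive, Negative, Negative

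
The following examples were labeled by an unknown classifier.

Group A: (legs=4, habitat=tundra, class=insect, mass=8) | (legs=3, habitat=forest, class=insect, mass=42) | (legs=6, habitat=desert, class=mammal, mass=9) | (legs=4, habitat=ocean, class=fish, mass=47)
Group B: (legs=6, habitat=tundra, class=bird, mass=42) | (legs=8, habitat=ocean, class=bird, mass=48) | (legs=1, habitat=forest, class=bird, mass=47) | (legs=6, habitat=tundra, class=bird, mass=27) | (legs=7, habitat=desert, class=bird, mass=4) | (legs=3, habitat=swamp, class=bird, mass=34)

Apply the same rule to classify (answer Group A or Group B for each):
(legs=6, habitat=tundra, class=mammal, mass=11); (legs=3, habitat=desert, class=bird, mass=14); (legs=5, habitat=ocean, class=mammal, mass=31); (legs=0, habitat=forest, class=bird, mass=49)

Group A, Group B, Group A, Group B

The distinguishing property — class is not bird — holds for all the 'Group A' cases and none of the 'Group B' cases.
(legs=6, habitat=tundra, class=mammal, mass=11): class is mammal — meets the rule, so Group A.
(legs=3, habitat=desert, class=bird, mass=14): class is bird — does not pass, so Group B.
(legs=5, habitat=ocean, class=mammal, mass=31): class is mammal — meets the rule, so Group A.
(legs=0, habitat=forest, class=bird, mass=49): class is bird — does not pass, so Group B.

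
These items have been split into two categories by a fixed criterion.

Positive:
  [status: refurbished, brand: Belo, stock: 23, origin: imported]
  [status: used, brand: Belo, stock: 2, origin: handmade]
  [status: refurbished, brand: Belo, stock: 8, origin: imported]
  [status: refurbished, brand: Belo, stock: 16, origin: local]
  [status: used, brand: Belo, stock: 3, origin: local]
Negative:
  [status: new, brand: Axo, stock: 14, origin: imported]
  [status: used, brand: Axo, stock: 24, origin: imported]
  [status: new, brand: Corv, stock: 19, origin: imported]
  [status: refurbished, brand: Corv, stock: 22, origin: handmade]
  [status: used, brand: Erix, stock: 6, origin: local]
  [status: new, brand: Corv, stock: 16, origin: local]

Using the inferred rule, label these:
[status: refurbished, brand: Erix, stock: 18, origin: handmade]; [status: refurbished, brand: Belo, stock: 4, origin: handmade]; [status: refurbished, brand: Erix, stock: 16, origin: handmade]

Negative, Positive, Negative

The distinguishing property — brand is Belo — holds for all the 'Positive' cases and none of the 'Negative' cases.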